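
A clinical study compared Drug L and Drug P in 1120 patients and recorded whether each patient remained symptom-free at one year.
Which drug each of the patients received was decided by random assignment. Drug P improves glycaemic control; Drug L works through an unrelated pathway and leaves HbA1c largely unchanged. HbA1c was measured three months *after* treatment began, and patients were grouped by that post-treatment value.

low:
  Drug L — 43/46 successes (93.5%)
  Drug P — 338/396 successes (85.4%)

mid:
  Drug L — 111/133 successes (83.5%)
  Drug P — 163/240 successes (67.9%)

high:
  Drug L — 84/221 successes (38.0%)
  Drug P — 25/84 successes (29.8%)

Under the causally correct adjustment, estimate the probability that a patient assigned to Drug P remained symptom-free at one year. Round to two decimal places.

The stratified and pooled comparisons disagree (Drug L wins within each HbA1c; Drug P wins overall), so the answer turns on the causal role of HbA1c.
The distribution of HbA1c is itself part of what the drug does — it is an intermediate outcome. Holding it fixed would remove that part of the effect; the total effect is the pooled difference.
So P(outcome | do(Drug P)) is just the pooled rate for Drug P: 526/720 = 0.731.

0.73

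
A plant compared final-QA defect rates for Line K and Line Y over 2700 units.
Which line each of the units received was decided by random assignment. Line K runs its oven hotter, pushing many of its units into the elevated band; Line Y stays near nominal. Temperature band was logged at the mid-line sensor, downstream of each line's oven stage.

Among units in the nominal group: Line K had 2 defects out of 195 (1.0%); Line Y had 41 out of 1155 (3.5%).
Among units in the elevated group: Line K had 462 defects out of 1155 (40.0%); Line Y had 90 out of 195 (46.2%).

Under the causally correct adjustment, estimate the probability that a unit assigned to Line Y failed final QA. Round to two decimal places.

In-process temperature band is downstream of the line. One should not condition on a consequence of treatment, so the overall rates are the right comparison.
So P(outcome | do(Line Y)) is just the pooled rate for Line Y: 131/1350 = 0.097.

0.10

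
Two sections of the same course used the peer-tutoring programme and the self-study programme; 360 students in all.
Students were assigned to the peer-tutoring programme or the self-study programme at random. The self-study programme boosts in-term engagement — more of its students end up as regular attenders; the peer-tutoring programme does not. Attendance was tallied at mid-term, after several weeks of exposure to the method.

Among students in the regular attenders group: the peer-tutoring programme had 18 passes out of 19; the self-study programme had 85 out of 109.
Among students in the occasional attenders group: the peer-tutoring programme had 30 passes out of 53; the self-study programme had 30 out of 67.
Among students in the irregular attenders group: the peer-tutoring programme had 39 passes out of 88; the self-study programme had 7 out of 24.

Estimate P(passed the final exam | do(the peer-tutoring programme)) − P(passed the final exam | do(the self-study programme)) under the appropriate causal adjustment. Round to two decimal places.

-0.07

Mid-term attendance here is a post-treatment variable shaped by the teaching method; conditioning on it would introduce bias rather than remove it. The overall comparison is the causal one.
The causal difference is the pooled difference: 0.544 − 0.610 = -0.066.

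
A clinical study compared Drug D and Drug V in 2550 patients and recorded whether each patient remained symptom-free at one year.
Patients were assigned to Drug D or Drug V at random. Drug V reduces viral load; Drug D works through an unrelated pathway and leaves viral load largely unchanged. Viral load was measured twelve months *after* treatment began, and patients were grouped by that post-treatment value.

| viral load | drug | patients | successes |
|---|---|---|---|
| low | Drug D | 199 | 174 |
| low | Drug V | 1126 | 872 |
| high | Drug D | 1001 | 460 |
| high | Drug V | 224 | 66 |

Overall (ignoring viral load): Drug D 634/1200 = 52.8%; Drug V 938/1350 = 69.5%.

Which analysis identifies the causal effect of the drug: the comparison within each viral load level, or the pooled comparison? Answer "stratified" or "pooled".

The stratified and pooled comparisons disagree (Drug D wins within each viral load; Drug V wins overall), so the answer turns on the causal role of viral load.
Stratifying would compare drugs among patients the drugs themselves sorted into viral load groups — a form of selection on an intermediate. The unconditioned pooled rates give the total causal effect.
Pooled: Drug D 52.8% vs Drug V 69.5%; Drug V is higher overall.

pooled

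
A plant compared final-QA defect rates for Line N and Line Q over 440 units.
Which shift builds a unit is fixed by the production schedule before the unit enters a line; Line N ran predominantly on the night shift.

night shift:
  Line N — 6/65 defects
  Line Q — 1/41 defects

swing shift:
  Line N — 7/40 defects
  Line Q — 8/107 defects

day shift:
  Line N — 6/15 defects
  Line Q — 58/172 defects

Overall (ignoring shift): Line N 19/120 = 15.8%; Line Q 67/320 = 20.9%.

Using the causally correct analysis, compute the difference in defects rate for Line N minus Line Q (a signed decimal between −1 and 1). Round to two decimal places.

+0.08

The shift-specific comparison favours Line Q throughout, but the pooled figures favour Line N. The question is whether to condition on shift.
Shift differs across lines for reasons unrelated to any effect of the line itself, and it separately predicts the outcome — a classic confounder. We must compare within shift levels.
Adjusting over the population distribution of shift: 0.241·(0.092−0.024) + 0.334·(0.175−0.075) + 0.425·(0.400−0.337) = +0.077.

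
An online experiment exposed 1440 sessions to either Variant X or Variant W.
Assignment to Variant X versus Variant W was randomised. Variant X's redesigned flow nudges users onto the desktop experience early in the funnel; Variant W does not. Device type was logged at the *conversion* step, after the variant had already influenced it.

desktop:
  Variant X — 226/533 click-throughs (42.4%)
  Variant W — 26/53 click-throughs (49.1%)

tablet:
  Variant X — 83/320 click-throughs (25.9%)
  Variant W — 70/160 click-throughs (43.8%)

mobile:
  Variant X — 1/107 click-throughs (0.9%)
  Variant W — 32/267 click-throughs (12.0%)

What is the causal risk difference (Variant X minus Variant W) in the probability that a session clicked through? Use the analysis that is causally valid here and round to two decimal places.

+0.06

Device type is recorded after the variant and is itself shifted by it — it sits on the causal path from variant to outcome. Conditioning on a mediator would strip out part of the effect we want; the pooled comparison gives the total causal effect.
The causal difference is the pooled difference: 0.323 − 0.267 = +0.056.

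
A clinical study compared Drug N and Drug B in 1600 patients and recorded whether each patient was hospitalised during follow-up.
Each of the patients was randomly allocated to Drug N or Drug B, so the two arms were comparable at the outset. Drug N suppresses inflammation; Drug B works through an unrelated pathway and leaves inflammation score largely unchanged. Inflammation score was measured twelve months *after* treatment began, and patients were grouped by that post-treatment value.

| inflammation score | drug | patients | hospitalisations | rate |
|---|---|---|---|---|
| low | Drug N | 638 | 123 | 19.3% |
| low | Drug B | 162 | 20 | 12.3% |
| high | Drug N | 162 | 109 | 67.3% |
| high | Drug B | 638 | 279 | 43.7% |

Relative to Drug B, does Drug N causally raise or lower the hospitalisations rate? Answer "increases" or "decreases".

decreases

The inflammation score-specific comparison favours Drug B throughout, but the pooled figures favour Drug N. The question is whether to condition on inflammation score.
Inflammation score is recorded after the drug and is itself shifted by it — it sits on the causal path from drug to outcome. Conditioning on a mediator would strip out part of the effect we want; the pooled comparison gives the total causal effect.
Pooled: Drug N 29.0% vs Drug B 37.4%; Drug N is lower overall.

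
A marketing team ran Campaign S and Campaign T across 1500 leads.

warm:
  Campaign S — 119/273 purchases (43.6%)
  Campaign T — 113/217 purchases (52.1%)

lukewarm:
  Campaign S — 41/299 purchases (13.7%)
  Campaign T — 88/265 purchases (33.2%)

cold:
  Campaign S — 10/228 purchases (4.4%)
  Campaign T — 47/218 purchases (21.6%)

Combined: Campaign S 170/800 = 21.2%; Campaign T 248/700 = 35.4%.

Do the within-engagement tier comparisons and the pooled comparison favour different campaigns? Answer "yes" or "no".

no

Within each engagement tier level (warm 43.6% vs 52.1%; lukewarm 13.7% vs 33.2%; cold 4.4% vs 21.6%), Campaign T has the higher rate every time. Pooled: 21.2% vs 35.4% — Campaign T has the higher rate overall. They agree.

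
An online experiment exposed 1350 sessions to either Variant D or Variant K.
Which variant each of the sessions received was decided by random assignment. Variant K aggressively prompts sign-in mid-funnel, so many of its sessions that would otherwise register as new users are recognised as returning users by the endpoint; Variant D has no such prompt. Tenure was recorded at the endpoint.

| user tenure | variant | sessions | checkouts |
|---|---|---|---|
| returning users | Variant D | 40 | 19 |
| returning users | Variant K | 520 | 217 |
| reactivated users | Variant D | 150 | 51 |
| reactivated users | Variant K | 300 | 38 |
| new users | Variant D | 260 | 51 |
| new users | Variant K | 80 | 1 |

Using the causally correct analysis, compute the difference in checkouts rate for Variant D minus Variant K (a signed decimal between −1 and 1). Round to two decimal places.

Variant D is higher inside every user tenure stratum but Variant K is higher in aggregate. Whether to stratify depends on how user tenure relates to the variant.
Stratifying would compare variants among sessions the variants themselves sorted into user tenure groups — a form of selection on an intermediate. The unconditioned pooled rates give the total causal effect.
The causal difference is the pooled difference: 0.269 − 0.284 = -0.016.

-0.02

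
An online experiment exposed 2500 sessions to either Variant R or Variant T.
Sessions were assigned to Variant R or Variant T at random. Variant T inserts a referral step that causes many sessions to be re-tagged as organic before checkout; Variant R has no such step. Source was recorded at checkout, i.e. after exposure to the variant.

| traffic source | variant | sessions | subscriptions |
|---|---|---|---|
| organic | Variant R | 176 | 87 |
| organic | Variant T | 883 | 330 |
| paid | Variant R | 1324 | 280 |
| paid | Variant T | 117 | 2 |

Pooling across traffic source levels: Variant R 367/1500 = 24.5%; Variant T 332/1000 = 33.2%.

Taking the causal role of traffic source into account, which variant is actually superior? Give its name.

Variant T

Traffic source is downstream of the variant. One should not condition on a consequence of treatment, so the overall rates are the right comparison.
Pooled: Variant R 24.5% vs Variant T 33.2%; Variant T is higher overall.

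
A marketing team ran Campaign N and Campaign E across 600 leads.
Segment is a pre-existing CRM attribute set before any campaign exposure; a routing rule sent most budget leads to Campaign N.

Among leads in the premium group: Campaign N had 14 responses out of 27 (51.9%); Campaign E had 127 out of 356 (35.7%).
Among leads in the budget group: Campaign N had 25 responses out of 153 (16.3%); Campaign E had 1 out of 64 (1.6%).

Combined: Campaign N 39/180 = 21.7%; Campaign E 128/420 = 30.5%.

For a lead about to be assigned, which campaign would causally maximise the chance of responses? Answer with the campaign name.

Campaign N

The stratified and pooled comparisons disagree (Campaign N wins within each customer segment; Campaign E wins overall), so the answer turns on the causal role of customer segment.
Since customer segment is a pre-existing factor (not a product of the campaign) and it affects the outcome on its own, it is a confounder. The stratified rates, not the pooled rate, identify the causal effect.
Within each level — premium: 51.9% vs 35.7%; budget: 16.3% vs 1.6% — Campaign N is higher every time.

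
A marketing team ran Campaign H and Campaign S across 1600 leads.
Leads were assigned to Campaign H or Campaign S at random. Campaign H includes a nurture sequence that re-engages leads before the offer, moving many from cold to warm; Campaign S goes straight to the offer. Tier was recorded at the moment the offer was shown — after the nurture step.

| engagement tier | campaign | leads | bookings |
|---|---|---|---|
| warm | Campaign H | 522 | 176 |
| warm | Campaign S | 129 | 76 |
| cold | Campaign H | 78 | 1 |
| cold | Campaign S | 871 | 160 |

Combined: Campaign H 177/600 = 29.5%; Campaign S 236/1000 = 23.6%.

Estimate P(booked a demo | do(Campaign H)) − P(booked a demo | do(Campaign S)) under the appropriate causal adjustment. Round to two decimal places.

+0.06

The stratified and pooled comparisons disagree (Campaign S wins within each engagement tier; Campaign H wins overall), so the answer turns on the causal role of engagement tier.
Engagement tier lies on the pathway campaign → engagement tier → outcome, so adjusting for it blocks the indirect effect. For the total causal effect of campaign, use the unadjusted pooled rates.
The causal difference is the pooled difference: 0.295 − 0.236 = +0.059.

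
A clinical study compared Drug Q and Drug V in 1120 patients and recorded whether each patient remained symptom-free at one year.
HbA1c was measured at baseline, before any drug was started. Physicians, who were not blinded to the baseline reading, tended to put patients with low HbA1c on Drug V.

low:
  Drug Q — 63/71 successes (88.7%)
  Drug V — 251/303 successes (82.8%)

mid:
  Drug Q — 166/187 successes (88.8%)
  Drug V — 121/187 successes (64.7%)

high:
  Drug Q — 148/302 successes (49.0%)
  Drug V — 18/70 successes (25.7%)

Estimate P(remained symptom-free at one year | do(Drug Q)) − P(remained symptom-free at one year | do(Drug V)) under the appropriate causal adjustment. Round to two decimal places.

Drug Q is higher inside every HbA1c stratum but Drug V is higher in aggregate. Whether to stratify depends on how HbA1c relates to the drug.
HbA1c satisfies the back-door criterion: it is not a descendant of the drug, and it blocks the spurious path from drug to outcome. Adjusting for it (i.e., using the within-HbA1c rates) gives the causal effect.
Adjusting over the population distribution of HbA1c: 0.334·(0.887−0.828) + 0.334·(0.888−0.647) + 0.332·(0.490−0.257) = +0.177.

+0.18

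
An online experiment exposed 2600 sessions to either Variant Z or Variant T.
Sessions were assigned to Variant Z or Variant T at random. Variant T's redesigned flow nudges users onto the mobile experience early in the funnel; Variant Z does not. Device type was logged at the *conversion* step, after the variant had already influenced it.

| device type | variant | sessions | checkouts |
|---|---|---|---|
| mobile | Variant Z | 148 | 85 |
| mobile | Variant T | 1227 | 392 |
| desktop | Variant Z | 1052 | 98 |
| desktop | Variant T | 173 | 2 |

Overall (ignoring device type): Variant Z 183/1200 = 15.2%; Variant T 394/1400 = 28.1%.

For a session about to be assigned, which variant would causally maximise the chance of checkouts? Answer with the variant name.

Because the variant influences device type, device type is a post-treatment mediator, not a confounder. Stratifying on it would bias the estimate; the causal effect is the crude pooled difference.
Pooled: Variant Z 15.2% vs Variant T 28.1%; Variant T is higher overall.

Variant T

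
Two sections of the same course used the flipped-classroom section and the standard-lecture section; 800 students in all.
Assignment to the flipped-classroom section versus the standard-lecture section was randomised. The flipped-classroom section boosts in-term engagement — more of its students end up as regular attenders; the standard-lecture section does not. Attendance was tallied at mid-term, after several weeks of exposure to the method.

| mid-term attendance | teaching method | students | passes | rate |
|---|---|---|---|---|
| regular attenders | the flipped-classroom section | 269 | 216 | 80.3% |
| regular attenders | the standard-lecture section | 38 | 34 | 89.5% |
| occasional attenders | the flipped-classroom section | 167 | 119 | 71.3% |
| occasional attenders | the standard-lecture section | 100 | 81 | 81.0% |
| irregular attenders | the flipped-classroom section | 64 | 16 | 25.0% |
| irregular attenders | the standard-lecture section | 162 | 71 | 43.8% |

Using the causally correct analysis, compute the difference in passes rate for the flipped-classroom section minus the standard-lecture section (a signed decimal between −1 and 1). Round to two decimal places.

+0.08

The stratified and pooled comparisons disagree (the standard-lecture section wins within each mid-term attendance; the flipped-classroom section wins overall), so the answer turns on the causal role of mid-term attendance.
Mid-term attendance here is a post-treatment variable shaped by the teaching method; conditioning on it would introduce bias rather than remove it. The overall comparison is the causal one.
The causal difference is the pooled difference: 0.702 − 0.620 = +0.082.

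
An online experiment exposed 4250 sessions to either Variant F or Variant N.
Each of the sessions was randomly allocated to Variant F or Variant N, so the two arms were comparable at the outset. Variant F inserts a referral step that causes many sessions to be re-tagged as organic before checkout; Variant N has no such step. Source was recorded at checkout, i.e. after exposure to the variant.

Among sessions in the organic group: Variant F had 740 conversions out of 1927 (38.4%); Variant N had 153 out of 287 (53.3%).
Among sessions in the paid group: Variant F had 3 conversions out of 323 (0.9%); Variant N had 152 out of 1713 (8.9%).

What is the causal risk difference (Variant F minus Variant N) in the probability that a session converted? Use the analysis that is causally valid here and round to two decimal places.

Within every traffic source level Variant N has the higher rate, yet pooled Variant F does — Simpson's reversal.
Because the variant influences traffic source, traffic source is a post-treatment mediator, not a confounder. Stratifying on it would bias the estimate; the causal effect is the crude pooled difference.
The causal difference is the pooled difference: 0.330 − 0.152 = +0.178.

+0.18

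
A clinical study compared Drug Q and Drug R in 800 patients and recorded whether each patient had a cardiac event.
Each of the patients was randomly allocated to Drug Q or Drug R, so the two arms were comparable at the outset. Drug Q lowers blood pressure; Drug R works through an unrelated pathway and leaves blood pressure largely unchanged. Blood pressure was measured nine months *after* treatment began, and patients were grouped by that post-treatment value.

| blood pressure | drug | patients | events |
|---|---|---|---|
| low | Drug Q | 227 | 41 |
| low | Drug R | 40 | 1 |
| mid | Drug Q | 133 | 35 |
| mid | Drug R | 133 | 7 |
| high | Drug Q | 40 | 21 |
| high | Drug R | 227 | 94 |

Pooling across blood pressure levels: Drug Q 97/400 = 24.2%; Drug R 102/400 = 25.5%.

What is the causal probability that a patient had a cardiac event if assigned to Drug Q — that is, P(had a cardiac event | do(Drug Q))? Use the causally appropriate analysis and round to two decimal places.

The stratified and pooled comparisons disagree (Drug R wins within each blood pressure; Drug Q wins overall), so the answer turns on the causal role of blood pressure.
The distribution of blood pressure is itself part of what the drug does — it is an intermediate outcome. Holding it fixed would remove that part of the effect; the total effect is the pooled difference.
So P(outcome | do(Drug Q)) is just the pooled rate for Drug Q: 97/400 = 0.242.

0.24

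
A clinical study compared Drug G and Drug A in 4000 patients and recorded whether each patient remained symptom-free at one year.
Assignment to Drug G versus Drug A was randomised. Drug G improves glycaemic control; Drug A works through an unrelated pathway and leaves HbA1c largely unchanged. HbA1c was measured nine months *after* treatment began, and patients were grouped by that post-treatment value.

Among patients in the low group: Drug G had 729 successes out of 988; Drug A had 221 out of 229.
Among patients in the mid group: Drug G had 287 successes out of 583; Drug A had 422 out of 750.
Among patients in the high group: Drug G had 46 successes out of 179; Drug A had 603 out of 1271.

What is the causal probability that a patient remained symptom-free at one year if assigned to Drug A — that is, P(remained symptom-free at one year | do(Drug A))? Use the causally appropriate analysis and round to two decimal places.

HbA1c is downstream of the drug. One should not condition on a consequence of treatment, so the overall rates are the right comparison.
So P(outcome | do(Drug A)) is just the pooled rate for Drug A: 1246/2250 = 0.554.

0.55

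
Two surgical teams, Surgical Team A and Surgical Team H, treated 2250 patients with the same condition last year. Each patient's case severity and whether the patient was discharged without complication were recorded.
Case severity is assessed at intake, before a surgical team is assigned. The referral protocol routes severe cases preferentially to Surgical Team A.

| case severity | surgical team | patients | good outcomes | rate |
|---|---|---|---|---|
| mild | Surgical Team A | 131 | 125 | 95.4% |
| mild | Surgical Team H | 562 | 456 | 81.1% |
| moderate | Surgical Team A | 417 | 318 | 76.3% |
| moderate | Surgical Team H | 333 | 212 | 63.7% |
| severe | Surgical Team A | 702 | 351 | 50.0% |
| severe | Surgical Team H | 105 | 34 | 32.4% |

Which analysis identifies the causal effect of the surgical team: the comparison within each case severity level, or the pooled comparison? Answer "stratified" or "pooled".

Since case severity is a pre-existing factor (not a product of the surgical team) and it affects the outcome on its own, it is a confounder. The stratified rates, not the pooled rate, identify the causal effect.
Within each level — mild: 95.4% vs 81.1%; moderate: 76.3% vs 63.7%; severe: 50.0% vs 32.4% — Surgical Team A is higher every time.

stratified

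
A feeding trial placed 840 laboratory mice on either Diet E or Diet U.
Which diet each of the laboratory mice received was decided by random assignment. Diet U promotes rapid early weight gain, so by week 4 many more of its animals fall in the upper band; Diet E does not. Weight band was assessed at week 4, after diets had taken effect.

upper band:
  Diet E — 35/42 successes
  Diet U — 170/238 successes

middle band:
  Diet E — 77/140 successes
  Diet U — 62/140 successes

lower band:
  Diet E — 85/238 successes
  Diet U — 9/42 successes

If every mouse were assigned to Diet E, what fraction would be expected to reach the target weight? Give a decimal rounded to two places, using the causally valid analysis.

0.47

Week-4 weight band here is a post-treatment variable shaped by the diet; conditioning on it would introduce bias rather than remove it. The overall comparison is the causal one.
So P(outcome | do(Diet E)) is just the pooled rate for Diet E: 197/420 = 0.469.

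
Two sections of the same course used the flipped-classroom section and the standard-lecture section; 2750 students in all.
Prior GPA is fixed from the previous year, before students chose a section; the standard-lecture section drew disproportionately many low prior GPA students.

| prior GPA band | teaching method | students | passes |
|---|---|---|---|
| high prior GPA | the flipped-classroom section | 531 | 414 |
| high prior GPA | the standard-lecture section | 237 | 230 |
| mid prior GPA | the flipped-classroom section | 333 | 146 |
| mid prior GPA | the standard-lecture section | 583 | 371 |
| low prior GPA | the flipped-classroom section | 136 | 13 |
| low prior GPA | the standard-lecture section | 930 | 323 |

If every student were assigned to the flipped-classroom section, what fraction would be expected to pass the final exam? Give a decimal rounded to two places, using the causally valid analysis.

Within every prior GPA band level the standard-lecture section has the higher rate, yet pooled the flipped-classroom section does — Simpson's reversal.
Prior GPA band satisfies the back-door criterion: it is not a descendant of the teaching method, and it blocks the spurious path from teaching method to outcome. Adjusting for it (i.e., using the within-prior GPA band rates) gives the causal effect.
Standardising the flipped-classroom section to the population prior GPA band mix: 0.279·414/531 + 0.333·146/333 + 0.388·13/136 = 0.401.

0.40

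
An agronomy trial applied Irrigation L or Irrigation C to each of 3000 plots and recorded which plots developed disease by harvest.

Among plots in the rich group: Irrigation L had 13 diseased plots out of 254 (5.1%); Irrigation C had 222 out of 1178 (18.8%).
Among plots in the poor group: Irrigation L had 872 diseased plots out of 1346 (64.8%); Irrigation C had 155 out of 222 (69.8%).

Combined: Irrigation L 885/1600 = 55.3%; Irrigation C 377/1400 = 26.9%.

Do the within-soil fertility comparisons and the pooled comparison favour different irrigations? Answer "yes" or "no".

yes

Within each soil fertility level (rich 5.1% vs 18.8%; poor 64.8% vs 69.8%), Irrigation L has the lower rate every time. Pooled: 55.3% vs 26.9% — Irrigation C has the lower rate overall. The two comparisons disagree.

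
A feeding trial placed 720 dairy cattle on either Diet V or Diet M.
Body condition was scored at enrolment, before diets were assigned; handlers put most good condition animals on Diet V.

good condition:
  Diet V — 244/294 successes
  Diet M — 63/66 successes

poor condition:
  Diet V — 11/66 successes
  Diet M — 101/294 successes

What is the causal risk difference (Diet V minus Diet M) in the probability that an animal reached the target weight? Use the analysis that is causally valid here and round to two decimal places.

The starting body condition-specific comparison favours Diet M throughout, but the pooled figures favour Diet V. The question is whether to condition on starting body condition.
Here starting body condition is a common cause — it drives both which diet a case falls under and the outcome. The crude comparison mixes populations; the stratum-specific rates are the causally relevant ones.
Adjusting over the population distribution of starting body condition: 0.500·(0.830−0.955) + 0.500·(0.167−0.344) = -0.151.

-0.15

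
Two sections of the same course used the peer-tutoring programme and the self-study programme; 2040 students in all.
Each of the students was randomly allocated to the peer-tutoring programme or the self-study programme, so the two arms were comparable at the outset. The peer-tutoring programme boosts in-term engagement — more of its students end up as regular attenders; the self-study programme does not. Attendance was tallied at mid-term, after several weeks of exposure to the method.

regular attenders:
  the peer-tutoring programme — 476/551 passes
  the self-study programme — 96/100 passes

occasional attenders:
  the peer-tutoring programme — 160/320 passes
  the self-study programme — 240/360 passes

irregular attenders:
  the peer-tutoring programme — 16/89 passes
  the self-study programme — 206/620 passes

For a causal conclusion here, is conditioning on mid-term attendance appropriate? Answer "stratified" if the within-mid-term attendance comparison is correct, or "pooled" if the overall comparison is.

Within every mid-term attendance level the self-study programme has the higher rate, yet pooled the peer-tutoring programme does — Simpson's reversal.
Mid-term attendance lies on the pathway teaching method → mid-term attendance → outcome, so adjusting for it blocks the indirect effect. For the total causal effect of teaching method, use the unadjusted pooled rates.
Pooled: the peer-tutoring programme 67.9% vs the self-study programme 50.2%; the peer-tutoring programme is higher overall.

pooled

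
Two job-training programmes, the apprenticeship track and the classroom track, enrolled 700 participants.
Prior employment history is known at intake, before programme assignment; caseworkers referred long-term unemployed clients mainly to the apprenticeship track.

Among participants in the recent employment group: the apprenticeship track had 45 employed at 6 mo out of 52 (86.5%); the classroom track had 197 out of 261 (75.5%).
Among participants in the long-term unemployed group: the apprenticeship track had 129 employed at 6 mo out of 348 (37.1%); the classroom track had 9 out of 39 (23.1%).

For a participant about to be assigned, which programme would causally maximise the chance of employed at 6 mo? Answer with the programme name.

the apprenticeship track

the apprenticeship track is higher inside every prior employment history stratum but the classroom track is higher in aggregate. Whether to stratify depends on how prior employment history relates to the programme.
Prior employment history satisfies the back-door criterion: it is not a descendant of the programme, and it blocks the spurious path from programme to outcome. Adjusting for it (i.e., using the within-prior employment history rates) gives the causal effect.
Within each level — recent employment: 86.5% vs 75.5%; long-term unemployed: 37.1% vs 23.1% — the apprenticeship track is higher every time.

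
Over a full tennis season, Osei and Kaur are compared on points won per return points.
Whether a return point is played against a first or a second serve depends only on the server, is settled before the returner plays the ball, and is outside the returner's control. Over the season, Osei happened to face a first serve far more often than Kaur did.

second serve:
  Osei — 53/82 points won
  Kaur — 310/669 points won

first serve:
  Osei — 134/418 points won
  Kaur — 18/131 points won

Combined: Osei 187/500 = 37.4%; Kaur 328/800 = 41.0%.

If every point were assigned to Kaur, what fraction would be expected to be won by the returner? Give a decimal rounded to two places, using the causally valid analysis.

Serve type is set before the player has any effect — it is not caused by the player — and it independently drives the outcome. That makes it a confounder, so the causal comparison is within serve type levels.
Standardising Kaur to the population serve type mix: 0.578·310/669 + 0.422·18/131 = 0.326.

0.33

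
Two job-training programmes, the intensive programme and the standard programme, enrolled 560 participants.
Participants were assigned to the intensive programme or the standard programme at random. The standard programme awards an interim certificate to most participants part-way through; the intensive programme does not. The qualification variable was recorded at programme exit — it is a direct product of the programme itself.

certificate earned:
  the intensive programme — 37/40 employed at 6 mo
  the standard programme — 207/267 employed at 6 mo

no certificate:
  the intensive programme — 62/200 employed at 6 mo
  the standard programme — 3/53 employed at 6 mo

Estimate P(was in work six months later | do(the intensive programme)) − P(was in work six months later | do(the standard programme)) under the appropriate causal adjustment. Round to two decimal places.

-0.24

the intensive programme is higher inside every qualification attained during the programme stratum but the standard programme is higher in aggregate. Whether to stratify depends on how qualification attained during the programme relates to the programme.
Qualification attained during the programme is recorded after the programme and is itself shifted by it — it sits on the causal path from programme to outcome. Conditioning on a mediator would strip out part of the effect we want; the pooled comparison gives the total causal effect.
The causal difference is the pooled difference: 0.412 − 0.656 = -0.244.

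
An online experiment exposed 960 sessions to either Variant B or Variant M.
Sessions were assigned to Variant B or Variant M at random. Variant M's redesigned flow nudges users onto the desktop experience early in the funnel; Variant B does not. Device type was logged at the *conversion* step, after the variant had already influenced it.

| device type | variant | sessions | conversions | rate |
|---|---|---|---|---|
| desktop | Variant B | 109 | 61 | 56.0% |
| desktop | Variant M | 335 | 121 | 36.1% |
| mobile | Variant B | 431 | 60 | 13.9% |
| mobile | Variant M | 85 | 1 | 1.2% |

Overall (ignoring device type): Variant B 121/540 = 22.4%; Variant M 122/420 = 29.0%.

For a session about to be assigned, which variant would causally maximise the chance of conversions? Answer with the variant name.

Variant M

Within every device type level Variant B has the higher rate, yet pooled Variant M does — Simpson's reversal.
Device type lies on the pathway variant → device type → outcome, so adjusting for it blocks the indirect effect. For the total causal effect of variant, use the unadjusted pooled rates.
Pooled: Variant B 22.4% vs Variant M 29.0%; Variant M is higher overall.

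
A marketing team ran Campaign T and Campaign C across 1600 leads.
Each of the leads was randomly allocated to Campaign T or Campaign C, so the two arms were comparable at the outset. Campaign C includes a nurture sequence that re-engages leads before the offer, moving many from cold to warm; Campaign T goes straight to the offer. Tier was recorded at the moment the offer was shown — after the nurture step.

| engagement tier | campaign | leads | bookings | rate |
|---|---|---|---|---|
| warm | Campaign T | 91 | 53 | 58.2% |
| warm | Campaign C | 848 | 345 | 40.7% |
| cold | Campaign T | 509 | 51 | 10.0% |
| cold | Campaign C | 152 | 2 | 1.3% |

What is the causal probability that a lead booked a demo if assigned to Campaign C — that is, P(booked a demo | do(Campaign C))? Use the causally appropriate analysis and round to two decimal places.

Campaign T is higher inside every engagement tier stratum but Campaign C is higher in aggregate. Whether to stratify depends on how engagement tier relates to the campaign.
Engagement tier is downstream of the campaign. One should not condition on a consequence of treatment, so the overall rates are the right comparison.
So P(outcome | do(Campaign C)) is just the pooled rate for Campaign C: 347/1000 = 0.347.

0.35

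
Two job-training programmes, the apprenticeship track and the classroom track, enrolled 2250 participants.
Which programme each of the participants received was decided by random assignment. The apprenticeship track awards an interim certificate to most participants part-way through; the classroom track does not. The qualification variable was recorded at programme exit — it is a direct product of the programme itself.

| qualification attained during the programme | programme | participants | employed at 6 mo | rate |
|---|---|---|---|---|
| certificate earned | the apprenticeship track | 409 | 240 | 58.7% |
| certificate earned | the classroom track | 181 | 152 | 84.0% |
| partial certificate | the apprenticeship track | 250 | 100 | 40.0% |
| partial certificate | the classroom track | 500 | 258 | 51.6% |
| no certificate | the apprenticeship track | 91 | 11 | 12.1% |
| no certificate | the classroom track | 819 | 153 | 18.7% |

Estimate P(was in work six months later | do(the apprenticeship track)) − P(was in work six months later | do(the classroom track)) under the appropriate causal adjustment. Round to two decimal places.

+0.09

Qualification attained during the programme is downstream of the programme. One should not condition on a consequence of treatment, so the overall rates are the right comparison.
The causal difference is the pooled difference: 0.468 − 0.375 = +0.093.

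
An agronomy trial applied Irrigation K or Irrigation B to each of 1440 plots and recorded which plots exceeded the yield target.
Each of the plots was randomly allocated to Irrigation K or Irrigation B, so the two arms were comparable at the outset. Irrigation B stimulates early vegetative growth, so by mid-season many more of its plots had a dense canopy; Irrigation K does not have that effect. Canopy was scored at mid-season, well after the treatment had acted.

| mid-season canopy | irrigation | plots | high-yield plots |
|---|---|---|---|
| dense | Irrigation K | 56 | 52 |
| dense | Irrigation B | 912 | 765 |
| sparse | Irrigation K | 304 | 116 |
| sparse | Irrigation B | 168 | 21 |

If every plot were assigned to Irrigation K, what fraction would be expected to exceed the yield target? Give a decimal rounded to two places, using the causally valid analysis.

Within every mid-season canopy level Irrigation K has the higher rate, yet pooled Irrigation B does — Simpson's reversal.
Because the irrigation influences mid-season canopy, mid-season canopy is a post-treatment mediator, not a confounder. Stratifying on it would bias the estimate; the causal effect is the crude pooled difference.
So P(outcome | do(Irrigation K)) is just the pooled rate for Irrigation K: 168/360 = 0.467.

0.47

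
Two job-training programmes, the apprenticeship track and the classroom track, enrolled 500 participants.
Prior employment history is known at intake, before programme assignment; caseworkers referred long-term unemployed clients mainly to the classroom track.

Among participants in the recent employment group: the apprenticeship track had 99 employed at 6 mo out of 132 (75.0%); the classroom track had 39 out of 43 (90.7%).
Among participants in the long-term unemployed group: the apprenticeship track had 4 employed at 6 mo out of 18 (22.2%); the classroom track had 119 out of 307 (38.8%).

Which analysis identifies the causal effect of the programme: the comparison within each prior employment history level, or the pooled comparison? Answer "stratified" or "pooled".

stratified

Within every prior employment history level the classroom track has the higher rate, yet pooled the apprenticeship track does — Simpson's reversal.
The imbalance in prior employment history arose from how participants were allocated, not from anything the programme did; and prior employment history independently affects the outcome. The pooled gap is confounded — condition on prior employment history.
Within each level — recent employment: 75.0% vs 90.7%; long-term unemployed: 22.2% vs 38.8% — the classroom track is higher every time.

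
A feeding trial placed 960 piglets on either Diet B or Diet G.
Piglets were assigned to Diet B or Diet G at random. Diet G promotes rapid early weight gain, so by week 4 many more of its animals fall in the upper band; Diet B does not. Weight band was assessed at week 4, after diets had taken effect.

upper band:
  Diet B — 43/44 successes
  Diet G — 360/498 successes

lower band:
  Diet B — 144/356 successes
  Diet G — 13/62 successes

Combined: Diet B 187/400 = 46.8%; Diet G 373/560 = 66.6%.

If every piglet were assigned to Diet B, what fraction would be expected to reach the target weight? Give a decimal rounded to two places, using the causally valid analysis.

0.47

The stratified and pooled comparisons disagree (Diet B wins within each week-4 weight band; Diet G wins overall), so the answer turns on the causal role of week-4 weight band.
Week-4 weight band is recorded after the diet and is itself shifted by it — it sits on the causal path from diet to outcome. Conditioning on a mediator would strip out part of the effect we want; the pooled comparison gives the total causal effect.
So P(outcome | do(Diet B)) is just the pooled rate for Diet B: 187/400 = 0.468.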